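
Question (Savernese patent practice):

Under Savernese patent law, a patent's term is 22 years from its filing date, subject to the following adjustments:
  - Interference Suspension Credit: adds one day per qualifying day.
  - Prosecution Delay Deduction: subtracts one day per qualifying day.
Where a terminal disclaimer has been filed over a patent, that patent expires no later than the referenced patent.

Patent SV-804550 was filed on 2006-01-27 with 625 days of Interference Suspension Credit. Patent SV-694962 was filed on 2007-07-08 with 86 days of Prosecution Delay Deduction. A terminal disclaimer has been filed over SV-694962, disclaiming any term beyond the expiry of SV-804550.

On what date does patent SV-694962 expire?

April 13, 2029

Natural term of SV-694962:
  Base: filing + 22 years → 8 July 2029.
  Prosecution Delay Deduction: −86 days → 13 April 2029.
Expiry of referenced patent SV-804550:
  Base: filing + 22 years → 27 January 2028.
  Interference Suspension Credit: +625 days → 13 October 2029.
Terminal disclaimer: SV-694962 expires on the earlier of 13 April 2029 and 13 October 2029.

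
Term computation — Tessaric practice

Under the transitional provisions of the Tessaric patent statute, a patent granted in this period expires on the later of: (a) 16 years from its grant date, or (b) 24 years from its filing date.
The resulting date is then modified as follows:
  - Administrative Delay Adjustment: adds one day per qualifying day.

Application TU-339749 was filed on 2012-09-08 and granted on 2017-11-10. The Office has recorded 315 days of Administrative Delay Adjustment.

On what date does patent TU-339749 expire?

July 20, 2037

(a) grant + 16 years → 10 November 2033.
(b) filing + 24 years → 8 September 2036.
Later of the two: 8 September 2036.
Administrative Delay Adjustment: +315 days → 20 July 2037.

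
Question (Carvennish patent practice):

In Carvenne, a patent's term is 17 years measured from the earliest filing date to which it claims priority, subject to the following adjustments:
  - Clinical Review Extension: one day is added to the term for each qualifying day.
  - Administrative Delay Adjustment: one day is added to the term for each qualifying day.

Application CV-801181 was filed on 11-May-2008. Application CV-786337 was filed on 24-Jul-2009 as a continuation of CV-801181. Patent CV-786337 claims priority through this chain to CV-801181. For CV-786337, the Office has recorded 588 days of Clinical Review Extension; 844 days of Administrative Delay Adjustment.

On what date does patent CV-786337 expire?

Earliest priority filing: 11 May 2008.
Base term: 11 May 2008 + 17 years → 11 May 2025.
Clinical Review Extension: +588 days → 20 December 2026.
Administrative Delay Adjustment: +844 days → 12 April 2029.

April 12, 2029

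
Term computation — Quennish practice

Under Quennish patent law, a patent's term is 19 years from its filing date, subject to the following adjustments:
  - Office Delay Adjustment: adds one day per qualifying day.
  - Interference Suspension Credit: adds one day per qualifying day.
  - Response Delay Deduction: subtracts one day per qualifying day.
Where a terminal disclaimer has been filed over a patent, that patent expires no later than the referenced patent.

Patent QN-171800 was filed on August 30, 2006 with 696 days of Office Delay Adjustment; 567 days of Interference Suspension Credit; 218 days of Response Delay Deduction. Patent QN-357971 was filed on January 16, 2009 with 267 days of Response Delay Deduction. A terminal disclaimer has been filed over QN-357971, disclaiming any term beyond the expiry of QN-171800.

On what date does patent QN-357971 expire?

Natural term of QN-357971:
  Base: filing + 19 years → 16 January 2028.
  Response Delay Deduction: −267 days → 24 April 2027.
Expiry of referenced patent QN-171800:
  Base: filing + 19 years → 30 August 2025.
  Office Delay Adjustment: +696 days → 27 July 2027.
  Interference Suspension Credit: +567 days → 13 February 2029.
  Response Delay Deduction: −218 days → 10 July 2028.
Terminal disclaimer: QN-357971 expires on the earlier of 24 April 2027 and 10 July 2028.

April 24, 2027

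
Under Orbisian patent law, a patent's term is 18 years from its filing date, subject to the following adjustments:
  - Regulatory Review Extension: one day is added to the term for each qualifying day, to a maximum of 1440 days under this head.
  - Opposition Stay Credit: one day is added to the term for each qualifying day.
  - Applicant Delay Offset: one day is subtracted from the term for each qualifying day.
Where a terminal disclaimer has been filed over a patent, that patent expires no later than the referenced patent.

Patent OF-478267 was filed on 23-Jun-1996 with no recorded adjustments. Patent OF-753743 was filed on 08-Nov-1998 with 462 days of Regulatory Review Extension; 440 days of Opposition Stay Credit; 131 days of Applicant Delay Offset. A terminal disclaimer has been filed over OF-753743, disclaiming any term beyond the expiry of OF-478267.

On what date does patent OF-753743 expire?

2014-06-23

Natural term of OF-753743:
  Base: filing + 18 years → 8 November 2016.
  Regulatory Review Extension: 462 days (within the 1440-day cap) → +462 days → 13 February 2018.
  Opposition Stay Credit: +440 days → 29 April 2019.
  Applicant Delay Offset: −131 days → 19 December 2018.
Expiry of referenced patent OF-478267:
  Base: filing + 18 years → 23 June 2014.
Terminal disclaimer: OF-753743 expires on the earlier of 19 December 2018 and 23 June 2014.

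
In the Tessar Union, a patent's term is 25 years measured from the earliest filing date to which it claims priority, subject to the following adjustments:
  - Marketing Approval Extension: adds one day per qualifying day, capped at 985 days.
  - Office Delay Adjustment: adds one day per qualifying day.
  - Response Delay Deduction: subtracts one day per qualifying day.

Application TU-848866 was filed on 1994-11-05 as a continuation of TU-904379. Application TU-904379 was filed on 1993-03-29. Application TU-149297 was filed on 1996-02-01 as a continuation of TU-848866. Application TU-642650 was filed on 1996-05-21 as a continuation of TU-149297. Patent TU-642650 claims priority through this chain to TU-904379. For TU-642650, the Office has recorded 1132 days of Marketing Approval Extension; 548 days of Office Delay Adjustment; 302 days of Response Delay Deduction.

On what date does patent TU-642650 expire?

2021-08-11

Earliest priority filing: 29 March 1993.
Base term: 29 March 1993 + 25 years → 29 March 2018.
Marketing Approval Extension: 1132 days claimed exceeds the 985-day cap, so +985 days → 8 December 2020.
Office Delay Adjustment: +548 days → 9 June 2022.
Response Delay Deduction: −302 days → 11 August 2021.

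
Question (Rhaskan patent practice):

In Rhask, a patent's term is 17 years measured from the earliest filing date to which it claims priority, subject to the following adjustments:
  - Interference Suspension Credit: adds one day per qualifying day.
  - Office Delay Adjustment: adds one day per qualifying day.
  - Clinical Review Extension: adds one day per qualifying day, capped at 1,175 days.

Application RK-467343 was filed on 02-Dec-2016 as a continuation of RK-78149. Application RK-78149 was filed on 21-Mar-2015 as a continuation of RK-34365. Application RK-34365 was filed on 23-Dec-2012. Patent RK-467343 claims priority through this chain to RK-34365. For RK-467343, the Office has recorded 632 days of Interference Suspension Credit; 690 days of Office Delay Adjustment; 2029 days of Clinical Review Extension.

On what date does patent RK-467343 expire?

October 24, 2036

Earliest priority filing: 23 December 2012.
Base term: 23 December 2012 + 17 years → 23 December 2029.
Interference Suspension Credit: +632 days → 16 September 2031.
Office Delay Adjustment: +690 days → 6 August 2033.
Clinical Review Extension: 2029 days claimed exceeds the 1175-day cap, so +1175 days → 24 October 2036.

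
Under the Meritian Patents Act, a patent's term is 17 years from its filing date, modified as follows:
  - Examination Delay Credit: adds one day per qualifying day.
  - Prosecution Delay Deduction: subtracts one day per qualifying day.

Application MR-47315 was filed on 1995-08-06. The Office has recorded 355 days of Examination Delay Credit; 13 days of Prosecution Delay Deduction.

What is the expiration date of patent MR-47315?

2013-07-14

Base term: filing date + 17 years → 6 August 2012.
Examination Delay Credit: +355 days → 27 July 2013.
Prosecution Delay Deduction: −13 days → 14 July 2013.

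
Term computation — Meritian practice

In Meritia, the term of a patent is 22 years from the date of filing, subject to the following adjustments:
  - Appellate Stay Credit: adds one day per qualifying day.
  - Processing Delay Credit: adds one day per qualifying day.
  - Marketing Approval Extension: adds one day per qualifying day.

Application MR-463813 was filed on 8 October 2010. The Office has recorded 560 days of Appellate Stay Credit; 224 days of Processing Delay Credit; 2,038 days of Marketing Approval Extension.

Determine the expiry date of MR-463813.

Base term: filing date + 22 years → 8 October 2032.
Appellate Stay Credit: +560 days → 21 April 2034.
Processing Delay Credit: +224 days → 1 December 2034.
Marketing Approval Extension: +2038 days → 30 June 2040.

June 30, 2040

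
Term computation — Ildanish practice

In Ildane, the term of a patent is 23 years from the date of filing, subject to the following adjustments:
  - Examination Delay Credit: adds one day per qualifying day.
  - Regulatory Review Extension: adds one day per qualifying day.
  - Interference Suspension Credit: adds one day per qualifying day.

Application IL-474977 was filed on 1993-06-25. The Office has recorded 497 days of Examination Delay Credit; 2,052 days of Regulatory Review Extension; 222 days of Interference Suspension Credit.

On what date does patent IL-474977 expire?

January 26, 2024

Base term: filing date + 23 years → 25 June 2016.
Examination Delay Credit: +497 days → 4 November 2017.
Regulatory Review Extension: +2052 days → 18 June 2023.
Interference Suspension Credit: +222 days → 26 January 2024.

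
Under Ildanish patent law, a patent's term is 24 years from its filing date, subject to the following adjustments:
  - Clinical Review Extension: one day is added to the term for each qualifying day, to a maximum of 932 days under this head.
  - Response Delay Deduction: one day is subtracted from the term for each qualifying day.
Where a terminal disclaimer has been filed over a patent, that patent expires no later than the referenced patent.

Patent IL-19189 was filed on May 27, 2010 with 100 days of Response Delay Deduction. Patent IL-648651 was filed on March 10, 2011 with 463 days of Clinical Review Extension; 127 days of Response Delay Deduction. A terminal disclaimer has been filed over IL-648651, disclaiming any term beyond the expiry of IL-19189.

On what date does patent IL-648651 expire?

2034-02-16

Natural term of IL-648651:
  Base: filing + 24 years → 10 March 2035.
  Clinical Review Extension: 463 days (within the 932-day cap) → +463 days → 15 June 2036.
  Response Delay Deduction: −127 days → 9 February 2036.
Expiry of referenced patent IL-19189:
  Base: filing + 24 years → 27 May 2034.
  Response Delay Deduction: −100 days → 16 February 2034.
Terminal disclaimer: IL-648651 expires on the earlier of 9 February 2036 and 16 February 2034.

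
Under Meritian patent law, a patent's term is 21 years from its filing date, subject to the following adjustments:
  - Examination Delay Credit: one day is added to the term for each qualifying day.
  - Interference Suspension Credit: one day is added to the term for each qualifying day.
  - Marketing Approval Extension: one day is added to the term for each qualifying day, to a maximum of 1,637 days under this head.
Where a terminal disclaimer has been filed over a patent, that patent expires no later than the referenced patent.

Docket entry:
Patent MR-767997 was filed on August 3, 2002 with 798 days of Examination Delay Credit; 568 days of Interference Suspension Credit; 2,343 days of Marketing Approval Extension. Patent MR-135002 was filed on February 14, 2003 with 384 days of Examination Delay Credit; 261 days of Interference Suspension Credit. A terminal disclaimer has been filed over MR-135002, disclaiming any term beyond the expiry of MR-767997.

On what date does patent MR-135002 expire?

November 20, 2025

Natural term of MR-135002:
  Base: filing + 21 years → 14 February 2024.
  Examination Delay Credit: +384 days → 4 March 2025.
  Interference Suspension Credit: +261 days → 20 November 2025.
Expiry of referenced patent MR-767997:
  Base: filing + 21 years → 3 August 2023.
  Examination Delay Credit: +798 days → 9 October 2025.
  Interference Suspension Credit: +568 days → 30 April 2027.
  Marketing Approval Extension: 2343 days claimed exceeds the 1637-day cap, so +1637 days → 23 October 2031.
Terminal disclaimer: MR-135002 expires on the earlier of 20 November 2025 and 23 October 2031.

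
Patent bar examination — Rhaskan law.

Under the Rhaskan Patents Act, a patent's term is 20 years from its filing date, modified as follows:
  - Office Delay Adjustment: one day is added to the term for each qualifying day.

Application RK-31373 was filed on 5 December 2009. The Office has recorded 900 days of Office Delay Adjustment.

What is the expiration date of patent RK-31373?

2032-05-23

Base term: filing date + 20 years → 5 December 2029.
Office Delay Adjustment: +900 days → 23 May 2032.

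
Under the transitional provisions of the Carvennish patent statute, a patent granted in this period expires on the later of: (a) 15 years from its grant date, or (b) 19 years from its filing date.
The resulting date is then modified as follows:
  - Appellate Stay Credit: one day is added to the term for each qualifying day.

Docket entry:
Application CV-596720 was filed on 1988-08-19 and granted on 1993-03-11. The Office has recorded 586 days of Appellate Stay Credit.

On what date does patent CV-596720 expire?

(a) grant + 15 years → 11 March 2008.
(b) filing + 19 years → 19 August 2007.
Later of the two: 11 March 2008.
Appellate Stay Credit: +586 days → 18 October 2009.

October 18, 2009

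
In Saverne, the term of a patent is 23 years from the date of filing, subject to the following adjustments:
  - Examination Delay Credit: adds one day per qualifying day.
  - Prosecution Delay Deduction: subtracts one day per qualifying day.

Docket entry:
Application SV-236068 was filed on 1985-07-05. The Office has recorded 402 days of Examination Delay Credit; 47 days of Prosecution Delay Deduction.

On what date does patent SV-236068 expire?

June 25, 2009

Base term: filing date + 23 years → 5 July 2008.
Examination Delay Credit: +402 days → 11 August 2009.
Prosecution Delay Deduction: −47 days → 25 June 2009.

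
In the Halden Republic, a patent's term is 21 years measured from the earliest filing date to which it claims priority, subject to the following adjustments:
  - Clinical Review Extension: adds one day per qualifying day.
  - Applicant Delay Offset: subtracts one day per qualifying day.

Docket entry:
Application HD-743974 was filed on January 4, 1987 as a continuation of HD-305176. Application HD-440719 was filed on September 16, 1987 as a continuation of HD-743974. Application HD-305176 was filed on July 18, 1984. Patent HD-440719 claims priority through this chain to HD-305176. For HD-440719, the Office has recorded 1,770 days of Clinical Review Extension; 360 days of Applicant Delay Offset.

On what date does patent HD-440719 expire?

Earliest priority filing: 18 July 1984.
Base term: 18 July 1984 + 21 years → 18 July 2005.
Clinical Review Extension: +1770 days → 23 May 2010.
Applicant Delay Offset: −360 days → 28 May 2009.

2009-05-28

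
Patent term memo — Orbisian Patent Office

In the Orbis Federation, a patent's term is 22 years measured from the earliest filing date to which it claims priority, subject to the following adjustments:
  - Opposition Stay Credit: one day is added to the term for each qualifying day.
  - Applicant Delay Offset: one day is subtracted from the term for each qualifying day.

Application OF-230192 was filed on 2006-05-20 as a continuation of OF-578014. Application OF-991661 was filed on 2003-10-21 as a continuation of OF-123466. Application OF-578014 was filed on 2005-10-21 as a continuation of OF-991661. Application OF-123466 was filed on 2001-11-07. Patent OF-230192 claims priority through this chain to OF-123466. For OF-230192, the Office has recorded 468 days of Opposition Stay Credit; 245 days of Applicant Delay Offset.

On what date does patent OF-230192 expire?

Earliest priority filing: 7 November 2001.
Base term: 7 November 2001 + 22 years → 7 November 2023.
Opposition Stay Credit: +468 days → 17 February 2025.
Applicant Delay Offset: −245 days → 17 June 2024.

2024-06-17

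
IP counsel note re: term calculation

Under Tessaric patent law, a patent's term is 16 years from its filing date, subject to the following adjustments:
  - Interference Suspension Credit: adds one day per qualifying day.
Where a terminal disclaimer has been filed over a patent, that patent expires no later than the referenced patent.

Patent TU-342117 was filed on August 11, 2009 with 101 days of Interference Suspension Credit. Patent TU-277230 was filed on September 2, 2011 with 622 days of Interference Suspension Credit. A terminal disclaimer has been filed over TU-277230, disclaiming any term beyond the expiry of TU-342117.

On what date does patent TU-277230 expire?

Natural term of TU-277230:
  Base: filing + 16 years → 2 September 2027.
  Interference Suspension Credit: +622 days → 16 May 2029.
Expiry of referenced patent TU-342117:
  Base: filing + 16 years → 11 August 2025.
  Interference Suspension Credit: +101 days → 20 November 2025.
Terminal disclaimer: TU-277230 expires on the earlier of 16 May 2029 and 20 November 2025.

2025-11-20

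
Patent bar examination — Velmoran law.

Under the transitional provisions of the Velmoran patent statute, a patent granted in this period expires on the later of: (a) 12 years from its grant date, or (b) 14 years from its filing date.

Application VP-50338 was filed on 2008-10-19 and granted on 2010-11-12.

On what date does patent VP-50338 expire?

2022-11-12

(a) grant + 12 years → 12 November 2022.
(b) filing + 14 years → 19 October 2022.
Later of the two: 12 November 2022.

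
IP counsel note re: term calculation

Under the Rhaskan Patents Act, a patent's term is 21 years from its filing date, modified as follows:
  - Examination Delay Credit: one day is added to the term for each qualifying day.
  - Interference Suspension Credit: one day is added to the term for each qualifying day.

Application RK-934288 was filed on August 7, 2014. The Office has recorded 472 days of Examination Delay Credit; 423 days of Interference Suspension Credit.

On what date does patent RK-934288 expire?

January 18, 2038

Base term: filing date + 21 years → 7 August 2035.
Examination Delay Credit: +472 days → 21 November 2036.
Interference Suspension Credit: +423 days → 18 January 2038.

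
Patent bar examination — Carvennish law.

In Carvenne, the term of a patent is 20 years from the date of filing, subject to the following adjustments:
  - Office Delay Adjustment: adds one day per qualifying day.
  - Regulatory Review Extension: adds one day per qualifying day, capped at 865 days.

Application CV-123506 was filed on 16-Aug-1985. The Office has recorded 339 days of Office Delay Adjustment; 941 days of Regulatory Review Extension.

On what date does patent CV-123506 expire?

December 2, 2008

Base term: filing date + 20 years → 16 August 2005.
Office Delay Adjustment: +339 days → 21 July 2006.
Regulatory Review Extension: 941 days claimed exceeds the 865-day cap, so +865 days → 2 December 2008.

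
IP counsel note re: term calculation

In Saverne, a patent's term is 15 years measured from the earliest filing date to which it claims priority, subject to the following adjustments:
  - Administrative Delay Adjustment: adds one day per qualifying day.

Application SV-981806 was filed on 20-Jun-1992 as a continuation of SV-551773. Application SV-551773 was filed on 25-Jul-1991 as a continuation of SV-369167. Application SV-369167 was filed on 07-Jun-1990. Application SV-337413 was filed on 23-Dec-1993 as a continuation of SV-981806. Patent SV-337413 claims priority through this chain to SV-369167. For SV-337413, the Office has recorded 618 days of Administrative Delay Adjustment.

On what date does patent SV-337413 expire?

Earliest priority filing: 7 June 1990.
Base term: 7 June 1990 + 15 years → 7 June 2005.
Administrative Delay Adjustment: +618 days → 15 February 2007.

February 15, 2007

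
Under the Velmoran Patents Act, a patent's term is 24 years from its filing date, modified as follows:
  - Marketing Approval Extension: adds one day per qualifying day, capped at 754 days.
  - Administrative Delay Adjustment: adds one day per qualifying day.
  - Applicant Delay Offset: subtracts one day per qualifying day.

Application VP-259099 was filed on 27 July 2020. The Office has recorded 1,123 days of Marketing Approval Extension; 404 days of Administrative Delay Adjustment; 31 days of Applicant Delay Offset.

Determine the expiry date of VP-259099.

August 28, 2047

Base term: filing date + 24 years → 27 July 2044.
Marketing Approval Extension: 1123 days claimed exceeds the 754-day cap, so +754 days → 20 August 2046.
Administrative Delay Adjustment: +404 days → 28 September 2047.
Applicant Delay Offset: −31 days → 28 August 2047.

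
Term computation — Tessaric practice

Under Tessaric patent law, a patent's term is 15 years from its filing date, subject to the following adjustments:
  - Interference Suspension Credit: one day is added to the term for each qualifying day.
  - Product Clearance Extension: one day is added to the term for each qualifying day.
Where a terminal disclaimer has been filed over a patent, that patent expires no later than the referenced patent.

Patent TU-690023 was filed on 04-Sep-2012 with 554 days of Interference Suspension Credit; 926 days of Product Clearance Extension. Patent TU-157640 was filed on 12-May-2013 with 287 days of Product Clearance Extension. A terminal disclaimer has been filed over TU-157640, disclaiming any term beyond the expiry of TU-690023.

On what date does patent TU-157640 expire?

2029-02-23

Natural term of TU-157640:
  Base: filing + 15 years → 12 May 2028.
  Product Clearance Extension: +287 days → 23 February 2029.
Expiry of referenced patent TU-690023:
  Base: filing + 15 years → 4 September 2027.
  Interference Suspension Credit: +554 days → 11 March 2029.
  Product Clearance Extension: +926 days → 23 September 2031.
Terminal disclaimer: TU-157640 expires on the earlier of 23 February 2029 and 23 September 2031.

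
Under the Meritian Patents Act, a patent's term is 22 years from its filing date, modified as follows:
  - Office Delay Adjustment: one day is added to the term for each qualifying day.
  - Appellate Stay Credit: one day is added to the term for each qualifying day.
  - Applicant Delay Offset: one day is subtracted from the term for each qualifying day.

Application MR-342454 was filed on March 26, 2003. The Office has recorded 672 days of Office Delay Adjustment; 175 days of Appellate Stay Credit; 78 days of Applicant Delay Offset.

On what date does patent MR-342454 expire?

2027-05-04

Base term: filing date + 22 years → 26 March 2025.
Office Delay Adjustment: +672 days → 27 January 2027.
Appellate Stay Credit: +175 days → 21 July 2027.
Applicant Delay Offset: −78 days → 4 May 2027.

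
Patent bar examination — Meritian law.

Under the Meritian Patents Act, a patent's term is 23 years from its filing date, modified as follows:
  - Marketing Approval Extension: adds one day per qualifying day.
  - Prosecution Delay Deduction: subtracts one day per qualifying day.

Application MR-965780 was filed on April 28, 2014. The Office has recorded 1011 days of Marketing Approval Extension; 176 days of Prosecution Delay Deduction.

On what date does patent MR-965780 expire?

August 11, 2039

Base term: filing date + 23 years → 28 April 2037.
Marketing Approval Extension: +1011 days → 3 February 2040.
Prosecution Delay Deduction: −176 days → 11 August 2039.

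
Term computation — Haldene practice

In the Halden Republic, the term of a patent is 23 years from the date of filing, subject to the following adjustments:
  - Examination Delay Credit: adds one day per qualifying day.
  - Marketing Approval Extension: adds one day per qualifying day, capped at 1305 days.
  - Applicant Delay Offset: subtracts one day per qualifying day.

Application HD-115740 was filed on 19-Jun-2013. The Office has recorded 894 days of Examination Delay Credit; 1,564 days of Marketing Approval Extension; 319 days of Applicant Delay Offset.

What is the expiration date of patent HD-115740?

August 12, 2041

Base term: filing date + 23 years → 19 June 2036.
Examination Delay Credit: +894 days → 30 November 2038.
Marketing Approval Extension: 1564 days claimed exceeds the 1305-day cap, so +1305 days → 27 June 2042.
Applicant Delay Offset: −319 days → 12 August 2041.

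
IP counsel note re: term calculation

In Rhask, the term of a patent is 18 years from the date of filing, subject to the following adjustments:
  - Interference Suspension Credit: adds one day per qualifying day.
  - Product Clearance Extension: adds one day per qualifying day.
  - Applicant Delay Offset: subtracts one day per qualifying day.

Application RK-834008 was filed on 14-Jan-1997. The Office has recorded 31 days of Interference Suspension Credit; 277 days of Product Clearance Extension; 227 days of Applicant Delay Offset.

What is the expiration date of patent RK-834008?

Base term: filing date + 18 years → 14 January 2015.
Interference Suspension Credit: +31 days → 14 February 2015.
Product Clearance Extension: +277 days → 18 November 2015.
Applicant Delay Offset: −227 days → 5 April 2015.

2015-04-05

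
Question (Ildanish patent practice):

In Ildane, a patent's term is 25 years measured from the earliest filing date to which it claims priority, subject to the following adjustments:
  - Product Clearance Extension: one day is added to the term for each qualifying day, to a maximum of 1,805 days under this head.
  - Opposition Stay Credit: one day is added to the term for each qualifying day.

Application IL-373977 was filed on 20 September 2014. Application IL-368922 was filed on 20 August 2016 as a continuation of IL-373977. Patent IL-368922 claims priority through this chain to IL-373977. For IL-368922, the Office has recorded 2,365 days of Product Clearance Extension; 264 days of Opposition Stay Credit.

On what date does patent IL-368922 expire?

Earliest priority filing: 20 September 2014.
Base term: 20 September 2014 + 25 years → 20 September 2039.
Product Clearance Extension: 2365 days claimed exceeds the 1805-day cap, so +1805 days → 29 August 2044.
Opposition Stay Credit: +264 days → 20 May 2045.

2045-05-20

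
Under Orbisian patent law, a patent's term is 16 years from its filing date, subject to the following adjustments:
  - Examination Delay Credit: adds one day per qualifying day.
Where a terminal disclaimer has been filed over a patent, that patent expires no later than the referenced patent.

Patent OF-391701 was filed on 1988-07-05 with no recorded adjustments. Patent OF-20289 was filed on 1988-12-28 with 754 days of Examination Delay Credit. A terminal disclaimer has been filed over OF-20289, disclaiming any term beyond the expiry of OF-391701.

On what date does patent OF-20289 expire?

Natural term of OF-20289:
  Base: filing + 16 years → 28 December 2004.
  Examination Delay Credit: +754 days → 21 January 2007.
Expiry of referenced patent OF-391701:
  Base: filing + 16 years → 5 July 2004.
Terminal disclaimer: OF-20289 expires on the earlier of 21 January 2007 and 5 July 2004.

2004-07-05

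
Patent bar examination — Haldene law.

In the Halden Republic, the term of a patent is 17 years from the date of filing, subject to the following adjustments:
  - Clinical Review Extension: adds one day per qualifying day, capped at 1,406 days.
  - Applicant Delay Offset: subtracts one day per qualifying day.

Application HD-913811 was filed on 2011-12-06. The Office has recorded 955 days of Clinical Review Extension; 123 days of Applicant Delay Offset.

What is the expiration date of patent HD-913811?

Base term: filing date + 17 years → 6 December 2028.
Clinical Review Extension: 955 days (within the 1406-day cap) → +955 days → 19 July 2031.
Applicant Delay Offset: −123 days → 18 March 2031.

2031-03-18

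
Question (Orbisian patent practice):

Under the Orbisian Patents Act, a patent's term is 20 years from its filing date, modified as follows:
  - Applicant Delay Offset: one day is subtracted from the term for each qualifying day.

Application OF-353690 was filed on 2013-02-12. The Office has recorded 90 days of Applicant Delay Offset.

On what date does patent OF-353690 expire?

Base term: filing date + 20 years → 12 February 2033.
Applicant Delay Offset: −90 days → 14 November 2032.

2032-11-14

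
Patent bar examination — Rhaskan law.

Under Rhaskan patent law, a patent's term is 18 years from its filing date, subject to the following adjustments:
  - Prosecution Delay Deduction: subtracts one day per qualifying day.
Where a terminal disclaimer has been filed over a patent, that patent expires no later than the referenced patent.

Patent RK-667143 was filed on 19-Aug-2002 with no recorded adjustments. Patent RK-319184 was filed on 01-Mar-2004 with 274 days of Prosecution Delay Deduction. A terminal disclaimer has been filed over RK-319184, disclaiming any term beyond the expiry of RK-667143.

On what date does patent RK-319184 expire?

Natural term of RK-319184:
  Base: filing + 18 years → 1 March 2022.
  Prosecution Delay Deduction: −274 days → 31 May 2021.
Expiry of referenced patent RK-667143:
  Base: filing + 18 years → 19 August 2020.
Terminal disclaimer: RK-319184 expires on the earlier of 31 May 2021 and 19 August 2020.

August 19, 2020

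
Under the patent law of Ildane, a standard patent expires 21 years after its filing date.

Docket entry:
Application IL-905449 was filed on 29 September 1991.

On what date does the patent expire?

2012-09-29

Filing date + 21 years → 29 September 2012.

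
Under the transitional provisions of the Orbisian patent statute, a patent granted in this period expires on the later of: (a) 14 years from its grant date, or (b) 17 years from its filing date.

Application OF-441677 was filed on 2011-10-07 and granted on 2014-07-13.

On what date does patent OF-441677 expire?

(a) grant + 14 years → 13 July 2028.
(b) filing + 17 years → 7 October 2028.
Later of the two: 7 October 2028.

October 7, 2028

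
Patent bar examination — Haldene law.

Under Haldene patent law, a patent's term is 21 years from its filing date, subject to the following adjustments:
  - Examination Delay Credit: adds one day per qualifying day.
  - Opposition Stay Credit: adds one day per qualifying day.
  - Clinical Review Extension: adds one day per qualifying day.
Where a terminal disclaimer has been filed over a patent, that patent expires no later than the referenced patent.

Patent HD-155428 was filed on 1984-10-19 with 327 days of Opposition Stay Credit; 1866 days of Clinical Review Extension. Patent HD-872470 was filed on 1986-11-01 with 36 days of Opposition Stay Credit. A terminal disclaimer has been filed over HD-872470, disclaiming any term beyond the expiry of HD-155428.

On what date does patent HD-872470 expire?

December 7, 2007

Natural term of HD-872470:
  Base: filing + 21 years → 1 November 2007.
  Opposition Stay Credit: +36 days → 7 December 2007.
Expiry of referenced patent HD-155428:
  Base: filing + 21 years → 19 October 2005.
  Opposition Stay Credit: +327 days → 11 September 2006.
  Clinical Review Extension: +1866 days → 21 October 2011.
Terminal disclaimer: HD-872470 expires on the earlier of 7 December 2007 and 21 October 2011.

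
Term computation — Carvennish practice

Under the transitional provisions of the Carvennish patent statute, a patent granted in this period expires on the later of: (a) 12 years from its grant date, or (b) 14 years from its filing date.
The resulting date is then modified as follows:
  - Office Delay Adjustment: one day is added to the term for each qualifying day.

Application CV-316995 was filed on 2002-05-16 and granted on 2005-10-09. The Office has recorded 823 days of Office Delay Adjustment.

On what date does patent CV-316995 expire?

January 10, 2020

(a) grant + 12 years → 9 October 2017.
(b) filing + 14 years → 16 May 2016.
Later of the two: 9 October 2017.
Office Delay Adjustment: +823 days → 10 January 2020.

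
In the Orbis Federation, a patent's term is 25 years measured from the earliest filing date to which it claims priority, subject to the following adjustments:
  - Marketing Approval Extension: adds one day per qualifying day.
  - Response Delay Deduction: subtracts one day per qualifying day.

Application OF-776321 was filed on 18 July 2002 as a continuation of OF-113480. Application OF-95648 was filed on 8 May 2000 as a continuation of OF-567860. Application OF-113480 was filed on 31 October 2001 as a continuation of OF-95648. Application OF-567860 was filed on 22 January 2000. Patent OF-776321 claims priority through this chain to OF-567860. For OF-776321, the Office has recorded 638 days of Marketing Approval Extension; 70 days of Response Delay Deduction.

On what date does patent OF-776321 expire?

Earliest priority filing: 22 January 2000.
Base term: 22 January 2000 + 25 years → 22 January 2025.
Marketing Approval Extension: +638 days → 22 October 2026.
Response Delay Deduction: −70 days → 13 August 2026.

2026-08-13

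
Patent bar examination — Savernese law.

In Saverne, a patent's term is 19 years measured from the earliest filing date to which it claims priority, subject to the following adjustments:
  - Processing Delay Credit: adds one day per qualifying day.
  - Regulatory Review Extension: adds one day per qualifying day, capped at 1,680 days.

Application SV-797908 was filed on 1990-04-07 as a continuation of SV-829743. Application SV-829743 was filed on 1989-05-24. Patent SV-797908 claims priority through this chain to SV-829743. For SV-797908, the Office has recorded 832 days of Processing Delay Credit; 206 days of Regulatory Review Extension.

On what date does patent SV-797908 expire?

2011-03-28

Earliest priority filing: 24 May 1989.
Base term: 24 May 1989 + 19 years → 24 May 2008.
Processing Delay Credit: +832 days → 3 September 2010.
Regulatory Review Extension: 206 days (within the 1680-day cap) → +206 days → 28 March 2011.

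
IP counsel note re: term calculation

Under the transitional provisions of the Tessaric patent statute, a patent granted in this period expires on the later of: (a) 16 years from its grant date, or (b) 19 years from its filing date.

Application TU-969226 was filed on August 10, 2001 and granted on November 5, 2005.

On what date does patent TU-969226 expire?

November 5, 2021

(a) grant + 16 years → 5 November 2021.
(b) filing + 19 years → 10 August 2020.
Later of the two: 5 November 2021.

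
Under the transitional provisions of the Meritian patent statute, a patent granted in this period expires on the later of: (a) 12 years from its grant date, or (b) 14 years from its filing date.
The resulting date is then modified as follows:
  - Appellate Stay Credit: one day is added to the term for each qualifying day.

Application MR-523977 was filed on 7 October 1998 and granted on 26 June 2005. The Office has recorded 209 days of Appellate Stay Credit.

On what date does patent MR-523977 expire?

January 21, 2018

(a) grant + 12 years → 26 June 2017.
(b) filing + 14 years → 7 October 2012.
Later of the two: 26 June 2017.
Appellate Stay Credit: +209 days → 21 January 2018.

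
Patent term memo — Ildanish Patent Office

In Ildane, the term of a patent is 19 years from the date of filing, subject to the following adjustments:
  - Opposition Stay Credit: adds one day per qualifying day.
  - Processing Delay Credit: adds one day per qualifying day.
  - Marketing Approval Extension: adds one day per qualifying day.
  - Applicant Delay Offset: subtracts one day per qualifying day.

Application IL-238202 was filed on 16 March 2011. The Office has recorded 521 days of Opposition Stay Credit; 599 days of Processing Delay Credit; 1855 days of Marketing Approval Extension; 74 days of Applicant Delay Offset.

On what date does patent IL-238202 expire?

Base term: filing date + 19 years → 16 March 2030.
Opposition Stay Credit: +521 days → 19 August 2031.
Processing Delay Credit: +599 days → 9 April 2033.
Marketing Approval Extension: +1855 days → 8 May 2038.
Applicant Delay Offset: −74 days → 23 February 2038.

February 23, 2038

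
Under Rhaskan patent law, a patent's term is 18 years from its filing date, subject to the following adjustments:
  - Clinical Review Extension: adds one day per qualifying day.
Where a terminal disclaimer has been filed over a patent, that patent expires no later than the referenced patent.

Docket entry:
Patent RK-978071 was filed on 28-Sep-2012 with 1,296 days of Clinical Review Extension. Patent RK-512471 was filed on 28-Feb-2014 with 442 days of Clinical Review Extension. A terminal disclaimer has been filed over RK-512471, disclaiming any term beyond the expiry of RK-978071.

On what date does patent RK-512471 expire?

Natural term of RK-512471:
  Base: filing + 18 years → 28 February 2032.
  Clinical Review Extension: +442 days → 15 May 2033.
Expiry of referenced patent RK-978071:
  Base: filing + 18 years → 28 September 2030.
  Clinical Review Extension: +1296 days → 16 April 2034.
Terminal disclaimer: RK-512471 expires on the earlier of 15 May 2033 and 16 April 2034.

May 15, 2033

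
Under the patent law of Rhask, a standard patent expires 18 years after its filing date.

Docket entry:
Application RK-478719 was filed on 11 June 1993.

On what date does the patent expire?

Filing date + 18 years → 11 June 2011.

2011-06-11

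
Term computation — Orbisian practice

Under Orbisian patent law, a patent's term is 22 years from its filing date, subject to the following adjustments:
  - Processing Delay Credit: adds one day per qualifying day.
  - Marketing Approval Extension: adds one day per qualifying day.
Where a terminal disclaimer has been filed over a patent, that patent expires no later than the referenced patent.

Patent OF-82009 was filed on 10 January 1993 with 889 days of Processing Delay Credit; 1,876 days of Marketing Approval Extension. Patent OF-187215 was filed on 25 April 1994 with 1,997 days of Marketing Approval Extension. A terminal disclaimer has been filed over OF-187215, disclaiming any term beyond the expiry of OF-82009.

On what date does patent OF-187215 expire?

Natural term of OF-187215:
  Base: filing + 22 years → 25 April 2016.
  Marketing Approval Extension: +1997 days → 13 October 2021.
Expiry of referenced patent OF-82009:
  Base: filing + 22 years → 10 January 2015.
  Processing Delay Credit: +889 days → 17 June 2017.
  Marketing Approval Extension: +1876 days → 6 August 2022.
Terminal disclaimer: OF-187215 expires on the earlier of 13 October 2021 and 6 August 2022.

October 13, 2021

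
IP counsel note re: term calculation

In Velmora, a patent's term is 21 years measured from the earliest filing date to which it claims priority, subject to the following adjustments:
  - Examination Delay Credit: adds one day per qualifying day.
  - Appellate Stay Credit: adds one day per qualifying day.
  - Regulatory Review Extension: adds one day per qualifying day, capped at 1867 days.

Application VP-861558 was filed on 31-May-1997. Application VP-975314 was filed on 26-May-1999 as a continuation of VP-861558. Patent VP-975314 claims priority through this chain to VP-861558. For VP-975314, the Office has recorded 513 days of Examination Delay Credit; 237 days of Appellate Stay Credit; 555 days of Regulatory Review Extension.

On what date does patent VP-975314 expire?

Earliest priority filing: 31 May 1997.
Base term: 31 May 1997 + 21 years → 31 May 2018.
Examination Delay Credit: +513 days → 26 October 2019.
Appellate Stay Credit: +237 days → 19 June 2020.
Regulatory Review Extension: 555 days (within the 1867-day cap) → +555 days → 26 December 2021.

December 26, 2021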